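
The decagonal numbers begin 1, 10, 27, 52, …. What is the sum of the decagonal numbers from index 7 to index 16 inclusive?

Σ i(4i−3) = 4Σi² − 3Σi over i = 7..16.
Σi = 136 − 21 = 115 and Σi² = 1496 − 91 = 1405.
4·1405 − 3·115 = 5275.

5275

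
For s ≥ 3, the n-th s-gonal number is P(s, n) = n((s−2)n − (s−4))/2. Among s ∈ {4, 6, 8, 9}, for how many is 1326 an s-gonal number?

1

s = 4: P(4, 36) = 1296 and P(4, 37) = 1369; 1326 is not s-gonal.
s = 6: P(6, 26) = 1326. ✓
s = 8: P(8, 21) = 1281 and P(8, 22) = 1408; 1326 is not s-gonal.
s = 9: P(9, 19) = 1216 and P(9, 20) = 1350; 1326 is not s-gonal.
Hits: s ∈ {6} → 1.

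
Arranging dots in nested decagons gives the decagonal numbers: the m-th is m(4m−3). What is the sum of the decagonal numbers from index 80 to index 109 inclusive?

1072115

Σ i(4i−3) = 4Σi² − 3Σi over i = 80..109.
Σi = 5995 − 3160 = 2835 and Σi² = 437635 − 167480 = 270155.
4·270155 − 3·2835 = 1072115.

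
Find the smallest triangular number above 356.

378

Solve n(n+1)/2 > 356 for integer n.
The largest n with value ≤ 356 is 26 (since 351 ≤ 356 < 378), so the first above is n = 27, value 378.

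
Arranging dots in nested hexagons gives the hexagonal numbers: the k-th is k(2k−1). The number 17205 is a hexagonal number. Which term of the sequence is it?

93

Set n(2n−1) = 17205, giving 2n² − n − 17205 = 0.
So n = (1 + 371) / 4 = 372/4 = 93.
Check: 93·(2·93 − 1) = 17205. ✓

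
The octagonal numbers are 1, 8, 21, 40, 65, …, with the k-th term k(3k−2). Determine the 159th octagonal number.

75525

The 159th octagonal number is n(3n−2) with n = 159.
159·(3·159 − 2) = 159·475 = 75525.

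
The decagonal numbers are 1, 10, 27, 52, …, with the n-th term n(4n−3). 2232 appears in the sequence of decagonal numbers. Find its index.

24

Set n(4n−3) = 2232, giving 4n² − 3n − 2232 = 0.
The discriminant is 9 + 16·2232 = 35721, and √35721 = 189.
So n = (3 + 189) / 8 = 192/8 = 24.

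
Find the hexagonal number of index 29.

1653

The 29th hexagonal number is n(2n−1) with n = 29.
29·(2·29 − 1) = 29·57 = 1653.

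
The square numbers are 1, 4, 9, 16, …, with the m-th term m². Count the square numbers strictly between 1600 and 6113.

38

The n-th square number is n².
Smallest index with value > 1600: n = 41 (giving 1681).
Largest index with value < 6113: n = 78 (giving 6084).
Indices 41 through 78: 38 terms.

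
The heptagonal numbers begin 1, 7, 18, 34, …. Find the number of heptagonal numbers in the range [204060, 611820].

210

The n-th heptagonal number is n(5n−3)/2.
Smallest index with value ≥ 204060: n = 286 (giving 204061).
Largest index with value ≤ 611820: n = 495 (giving 611820).
Indices 286 through 495: 210 terms.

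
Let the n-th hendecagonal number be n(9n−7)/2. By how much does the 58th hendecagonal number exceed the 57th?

Consecutive hendecagonal numbers differ by 9n − 8: here 9·58 − 8 = 514.

514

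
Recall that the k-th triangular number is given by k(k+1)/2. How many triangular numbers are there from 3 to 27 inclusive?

The n-th triangular number is n(n+1)/2.
Smallest index with value ≥ 3: n = 2 (giving 3).
Largest index with value ≤ 27: n = 6 (giving 21).
Indices 2 through 6: 5 terms.

5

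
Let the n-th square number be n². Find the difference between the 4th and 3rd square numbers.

7

n² − (n−1)² = 2n − 1, so 4² − 3² = 2·4 − 1 = 7.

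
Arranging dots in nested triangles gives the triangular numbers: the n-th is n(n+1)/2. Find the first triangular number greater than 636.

666

Solve n(n+1)/2 > 636 for integer n.
The largest n with value ≤ 636 is 35 (since 630 ≤ 636 < 666), so the first above is n = 36, value 666.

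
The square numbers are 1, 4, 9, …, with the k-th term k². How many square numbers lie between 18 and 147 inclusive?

8

The n-th square number is n².
Smallest index with value ≥ 18: n = 5 (giving 25).
Largest index with value ≤ 147: n = 12 (giving 144).
Indices 5 through 12: 8 terms.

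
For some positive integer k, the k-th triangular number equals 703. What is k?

37

Set n(n+1)/2 = 703, giving n² + n − 1406 = 0.
The discriminant is 1 + 8·703 = 5625, and √5625 = 75.
So n = (-1 + 75) / 2 = 74/2 = 37.
Check: 37·38/2 = 703. ✓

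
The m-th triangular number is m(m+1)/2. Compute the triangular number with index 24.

24·25/2 = 600/2 = 300.

300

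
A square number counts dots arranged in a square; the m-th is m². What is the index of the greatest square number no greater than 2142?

Solve n² ≤ 2142 for integer n.
n = 46 gives 2116 ≤ 2142, while n = 47 gives 2209 > 2142; so the answer is index 46.

46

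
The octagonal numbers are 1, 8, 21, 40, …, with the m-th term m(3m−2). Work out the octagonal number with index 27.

27·(3·27 − 2) = 27·79 = 2133.

2133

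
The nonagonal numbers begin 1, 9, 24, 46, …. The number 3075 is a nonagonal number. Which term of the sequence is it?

30

Set n(7n−5)/2 = 3075, giving 7n² − 5n − 6150 = 0.
The discriminant is 25 + 56·3075 = 172225, and √172225 = 415.
So n = (5 + 415) / 14 = 420/14 = 30.
Check: 30·(7·30 − 5)/2 = 3075. ✓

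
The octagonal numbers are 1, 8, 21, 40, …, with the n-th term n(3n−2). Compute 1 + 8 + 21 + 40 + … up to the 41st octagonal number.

69741

Σ i(3i−2) = 3Σi² − 2Σi over i = 1..41.
Σi = 861 and Σi² = 23821.
3·23821 − 2·861 = 69741.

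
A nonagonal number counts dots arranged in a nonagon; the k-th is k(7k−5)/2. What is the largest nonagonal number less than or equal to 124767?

Solve n(7n−5)/2 ≤ 124767 for integer n.
n = 189 gives 124551 ≤ 124767, while n = 190 gives 125875 > 124767; so the answer is 124551.

124551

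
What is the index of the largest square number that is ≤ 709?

Solve n² ≤ 709 for integer n.
n = 26 gives 676 ≤ 709, while n = 27 gives 729 > 709; so the answer is index 26.

26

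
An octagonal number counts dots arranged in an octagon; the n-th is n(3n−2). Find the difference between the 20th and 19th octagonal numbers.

115

Consecutive octagonal numbers differ by 6n − 5: here 6·20 − 5 = 115.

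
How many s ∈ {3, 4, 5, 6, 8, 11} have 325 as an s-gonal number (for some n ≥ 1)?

s = 3: P(3, 25) = 325. ✓
s = 4: P(4, 18) = 324 and P(4, 19) = 361; 325 is not s-gonal.
s = 5: P(5, 14) = 287 and P(5, 15) = 330; 325 is not s-gonal.
s = 6: P(6, 13) = 325. ✓
s = 8: P(8, 10) = 280 and P(8, 11) = 341; 325 is not s-gonal.
s = 11: P(11, 8) = 260 and P(11, 9) = 333; 325 is not s-gonal.
Hits: s ∈ {3, 6} → 2.

2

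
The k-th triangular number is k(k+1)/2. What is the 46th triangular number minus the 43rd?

46·47/2 = 1081 and 43·44/2 = 946.
Difference: 1081 − 946 = 135.

135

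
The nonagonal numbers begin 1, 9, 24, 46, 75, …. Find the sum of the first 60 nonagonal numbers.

253760

Σ i(7i−5)/2 = (7Σi² − 5Σi) / 2 over i = 1..60.
Σi = 1830 and Σi² = 73810.
(7·73810 − 5·1830) / 2 = 507520/2 = 253760.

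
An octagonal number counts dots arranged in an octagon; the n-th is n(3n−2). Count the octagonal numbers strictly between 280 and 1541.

12

The n-th octagonal number is n(3n−2).
Smallest index with value > 280: n = 11 (giving 341).
Largest index with value < 1541: n = 22 (giving 1408).
Indices 11 through 22: 12 terms.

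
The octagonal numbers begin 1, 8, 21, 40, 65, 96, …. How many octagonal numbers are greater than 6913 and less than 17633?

28

The n-th octagonal number is n(3n−2).
Smallest index with value > 6913: n = 49 (giving 7105).
Largest index with value < 17633: n = 76 (giving 17176).
Indices 49 through 76: 28 terms.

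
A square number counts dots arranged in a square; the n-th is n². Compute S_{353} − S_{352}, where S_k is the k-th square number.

705

n² − (n−1)² = 2n − 1, so 353² − 352² = 2·353 − 1 = 705.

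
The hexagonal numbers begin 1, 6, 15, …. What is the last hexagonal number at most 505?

Solve n(2n−1) ≤ 505 for integer n.
n = 16 gives 496 ≤ 505, while n = 17 gives 561 > 505; so the answer is 496.

496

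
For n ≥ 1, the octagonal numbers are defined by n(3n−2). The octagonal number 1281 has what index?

21

Set n(3n−2) = 1281, giving 3n² − 2n − 1281 = 0.
So n = (2 + 124) / 6 = 126/6 = 21.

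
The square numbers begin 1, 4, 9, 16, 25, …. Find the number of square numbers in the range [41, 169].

The n-th square number is n².
Smallest index with value ≥ 41: n = 7 (giving 49).
Largest index with value ≤ 169: n = 13 (giving 169).
Indices 7 through 13: 7 terms.

7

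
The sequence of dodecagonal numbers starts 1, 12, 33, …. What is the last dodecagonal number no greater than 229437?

228124

Solve n(5n−4) ≤ 229437 for integer n.
n = 214 gives 228124 ≤ 229437, while n = 215 gives 230265 > 229437; so the answer is 228124.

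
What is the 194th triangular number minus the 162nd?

194·195/2 = 18915 and 162·163/2 = 13203.
Difference: 18915 − 13203 = 5712.

5712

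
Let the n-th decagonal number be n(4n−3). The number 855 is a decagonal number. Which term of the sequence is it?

Set n(4n−3) = 855, giving 4n² − 3n − 855 = 0.
So n = (3 + 117) / 8 = 120/8 = 15.

15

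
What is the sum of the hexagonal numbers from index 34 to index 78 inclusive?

294900

Σ i(2i−1) = 2Σi² − Σi over i = 34..78.
Σi = 3081 − 561 = 2520 and Σi² = 161239 − 12529 = 148710.
2·148710 − 1·2520 = 294900.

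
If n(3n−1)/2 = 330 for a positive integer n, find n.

Set n(3n−1)/2 = 330, giving 3n² − n − 660 = 0.
The discriminant is 1 + 24·330 = 7921, and √7921 = 89.
So n = (1 + 89) / 6 = 90/6 = 15.

15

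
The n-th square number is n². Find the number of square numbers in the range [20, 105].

The n-th square number is n².
Smallest index with value ≥ 20: n = 5 (giving 25).
Largest index with value ≤ 105: n = 10 (giving 100).
Indices 5 through 10: 6 terms.

6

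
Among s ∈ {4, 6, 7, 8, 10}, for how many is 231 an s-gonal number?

1

s = 4: P(4, 15) = 225 and P(4, 16) = 256; 231 is not s-gonal.
s = 6: P(6, 11) = 231. ✓
s = 7: P(7, 9) = 189 and P(7, 10) = 235; 231 is not s-gonal.
s = 8: P(8, 9) = 225 and P(8, 10) = 280; 231 is not s-gonal.
s = 10: P(10, 7) = 175 and P(10, 8) = 232; 231 is not s-gonal.
Hits: s ∈ {6} → 1.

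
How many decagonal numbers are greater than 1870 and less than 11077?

30

The n-th decagonal number is n(4n−3).
Smallest index with value > 1870: n = 23 (giving 2047).
Largest index with value < 11077: n = 52 (giving 10660).
Indices 23 through 52: 30 terms.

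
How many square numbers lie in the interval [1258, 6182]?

43

The n-th square number is n².
Smallest index with value ≥ 1258: n = 36 (giving 1296).
Largest index with value ≤ 6182: n = 78 (giving 6084).
Indices 36 through 78: 43 terms.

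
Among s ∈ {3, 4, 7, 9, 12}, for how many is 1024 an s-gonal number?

1

s = 3: P(3, 44) = 990 and P(3, 45) = 1035; 1024 is not s-gonal.
s = 4: P(4, 32) = 1024. ✓
s = 7: P(7, 20) = 970 and P(7, 21) = 1071; 1024 is not s-gonal.
s = 9: P(9, 17) = 969 and P(9, 18) = 1089; 1024 is not s-gonal.
s = 12: P(12, 14) = 924 and P(12, 15) = 1065; 1024 is not s-gonal.
Hits: s ∈ {4} → 1.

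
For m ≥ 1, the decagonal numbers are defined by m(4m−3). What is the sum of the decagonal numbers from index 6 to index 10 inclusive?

1200

Σ i(4i−3) = 4Σi² − 3Σi over i = 6..10.
Σi = 55 − 15 = 40 and Σi² = 385 − 55 = 330.
4·330 − 3·40 = 1200.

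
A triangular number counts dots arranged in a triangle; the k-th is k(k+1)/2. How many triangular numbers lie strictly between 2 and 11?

3

The n-th triangular number is n(n+1)/2.
Smallest index with value > 2: n = 2 (giving 3).
Largest index with value < 11: n = 4 (giving 10).
Indices 2 through 4: 3 terms.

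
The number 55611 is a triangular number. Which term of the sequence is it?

Set n(n+1)/2 = 55611, giving n² + n − 111222 = 0.
The discriminant is 1 + 8·55611 = 444889, and √444889 = 667.
So n = (-1 + 667) / 2 = 666/2 = 333.
Check: 333·334/2 = 55611. ✓

333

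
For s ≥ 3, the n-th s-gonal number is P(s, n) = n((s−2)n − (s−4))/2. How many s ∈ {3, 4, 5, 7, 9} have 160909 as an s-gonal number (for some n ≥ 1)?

s = 3: P(3, 566) = 160461 and P(3, 567) = 161028; 160909 is not s-gonal.
s = 4: P(4, 401) = 160801 and P(4, 402) = 161604; 160909 is not s-gonal.
s = 5: P(5, 327) = 160230 and P(5, 328) = 161212; 160909 is not s-gonal.
s = 7: P(7, 254) = 160909. ✓
s = 9: P(9, 214) = 159751 and P(9, 215) = 161250; 160909 is not s-gonal.
Hits: s ∈ {7} → 1.

1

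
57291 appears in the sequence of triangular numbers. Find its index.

Set n(n+1)/2 = 57291, giving n² + n − 114582 = 0.
The discriminant is 1 + 8·57291 = 458329, and √458329 = 677.
So n = (-1 + 677) / 2 = 676/2 = 338.

338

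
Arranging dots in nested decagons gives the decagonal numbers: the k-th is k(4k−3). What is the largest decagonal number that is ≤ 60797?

60147

Solve n(4n−3) ≤ 60797 for integer n.
n = 123 gives 60147 ≤ 60797, while n = 124 gives 61132 > 60797; so the answer is 60147.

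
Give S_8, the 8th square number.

64

The 8th square number is n² with n = 8.
8² = 64.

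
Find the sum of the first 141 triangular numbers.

Σ i(i+1)/2 = (Σi² + Σi) / 2 over i = 1..141.
Σi = 10011 and Σi² = 944371.
(1·944371 + 1·10011) / 2 = 954382/2 = 477191.

477191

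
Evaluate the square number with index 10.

100

The 10th square number is n² with n = 10.
10² = 100.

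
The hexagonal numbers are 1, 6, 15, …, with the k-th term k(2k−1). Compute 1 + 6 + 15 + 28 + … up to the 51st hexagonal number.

Σ i(2i−1) = 2Σi² − Σi over i = 1..51.
Σi = 1326 and Σi² = 45526.
2·45526 − 1·1326 = 89726.

89726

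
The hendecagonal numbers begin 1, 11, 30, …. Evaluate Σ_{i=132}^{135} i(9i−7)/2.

318954

Σ i(9i−7)/2 = (9Σi² − 7Σi) / 2 over i = 132..135.
Σi = 9180 − 8646 = 534 and Σi² = 829260 − 757966 = 71294.
(9·71294 − 7·534) / 2 = 637908/2 = 318954.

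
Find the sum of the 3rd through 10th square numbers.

Σ_{i=3}^{10} i² = 385 − 5 = 380.

380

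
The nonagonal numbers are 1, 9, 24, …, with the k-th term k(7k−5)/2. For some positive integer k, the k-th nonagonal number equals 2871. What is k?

Set n(7n−5)/2 = 2871, giving 7n² − 5n − 5742 = 0.
The discriminant is 25 + 56·2871 = 160801, and √160801 = 401.
So n = (5 + 401) / 14 = 406/14 = 29.

29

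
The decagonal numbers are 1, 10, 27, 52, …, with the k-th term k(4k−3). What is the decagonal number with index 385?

591745

The 385th decagonal number is n(4n−3) with n = 385.
385·(4·385 − 3) = 385·1537 = 591745.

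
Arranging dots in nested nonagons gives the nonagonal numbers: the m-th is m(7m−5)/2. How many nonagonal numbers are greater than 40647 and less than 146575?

The n-th nonagonal number is n(7n−5)/2.
Smallest index with value > 40647: n = 109 (giving 41311).
Largest index with value < 146575: n = 204 (giving 145146).
Indices 109 through 204: 96 terms.

96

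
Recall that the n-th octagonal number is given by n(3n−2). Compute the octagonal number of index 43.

43·(3·43 − 2) = 43·127 = 5461.

5461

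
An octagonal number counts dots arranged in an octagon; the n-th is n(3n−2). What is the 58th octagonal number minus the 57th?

Consecutive octagonal numbers differ by 6n − 5: here 6·58 − 5 = 343.

343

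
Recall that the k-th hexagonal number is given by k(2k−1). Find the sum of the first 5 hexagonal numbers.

Σ i(2i−1) = 2Σi² − Σi over i = 1..5.
Σi = 15 and Σi² = 55.
2·55 − 1·15 = 95.

95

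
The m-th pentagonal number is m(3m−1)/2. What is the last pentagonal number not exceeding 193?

Solve n(3n−1)/2 ≤ 193 for integer n.
n = 11 gives 176 ≤ 193, while n = 12 gives 210 > 193; so the answer is 176.

176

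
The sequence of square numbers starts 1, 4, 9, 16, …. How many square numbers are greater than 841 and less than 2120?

The n-th square number is n².
Smallest index with value > 841: n = 30 (giving 900).
Largest index with value < 2120: n = 46 (giving 2116).
Indices 30 through 46: 17 terms.

17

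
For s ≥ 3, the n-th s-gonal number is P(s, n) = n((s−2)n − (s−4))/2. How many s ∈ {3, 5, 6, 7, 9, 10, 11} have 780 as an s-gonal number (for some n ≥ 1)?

s = 3: P(3, 39) = 780. ✓
s = 5: P(5, 22) = 715 and P(5, 23) = 782; 780 is not s-gonal.
s = 6: P(6, 20) = 780. ✓
s = 7: P(7, 17) = 697 and P(7, 18) = 783; 780 is not s-gonal.
s = 9: P(9, 15) = 750 and P(9, 16) = 856; 780 is not s-gonal.
s = 10: P(10, 14) = 742 and P(10, 15) = 855; 780 is not s-gonal.
s = 11: P(11, 13) = 715 and P(11, 14) = 833; 780 is not s-gonal.
Hits: s ∈ {3, 6} → 2.

2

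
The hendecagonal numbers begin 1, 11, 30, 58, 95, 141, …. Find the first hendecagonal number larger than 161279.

161785

Solve n(9n−7)/2 > 161279 for integer n.
The largest n with value ≤ 161279 is 189 (since 160083 ≤ 161279 < 161785), so the first above is n = 190, value 161785.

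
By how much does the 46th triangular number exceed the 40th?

261

46·47/2 = 1081 and 40·41/2 = 820.
Difference: 1081 − 820 = 261.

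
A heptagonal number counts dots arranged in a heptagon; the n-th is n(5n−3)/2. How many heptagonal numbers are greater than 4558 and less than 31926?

The n-th heptagonal number is n(5n−3)/2.
Smallest index with value > 4558: n = 44 (giving 4774).
Largest index with value < 31926: n = 113 (giving 31753).
Indices 44 through 113: 70 terms.

70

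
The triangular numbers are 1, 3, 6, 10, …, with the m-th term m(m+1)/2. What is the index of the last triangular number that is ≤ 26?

Solve n(n+1)/2 ≤ 26 for integer n.
n = 6 gives 21 ≤ 26, while n = 7 gives 28 > 26; so the answer is index 6.

6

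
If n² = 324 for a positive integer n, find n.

18

We need n² = 324, so n = √324 = 18.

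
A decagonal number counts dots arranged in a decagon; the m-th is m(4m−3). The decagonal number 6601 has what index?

41

Set n(4n−3) = 6601, giving 4n² − 3n − 6601 = 0.
The discriminant is 9 + 16·6601 = 105625, and √105625 = 325.
So n = (3 + 325) / 8 = 328/8 = 41.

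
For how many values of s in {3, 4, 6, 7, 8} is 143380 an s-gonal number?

s = 3: P(3, 535) = 143380. ✓
s = 4: P(4, 378) = 142884 and P(4, 379) = 143641; 143380 is not s-gonal.
s = 6: P(6, 268) = 143380. ✓
s = 7: P(7, 239) = 142444 and P(7, 240) = 143640; 143380 is not s-gonal.
s = 8: P(8, 218) = 142136 and P(8, 219) = 143445; 143380 is not s-gonal.
Hits: s ∈ {3, 6} → 2.

2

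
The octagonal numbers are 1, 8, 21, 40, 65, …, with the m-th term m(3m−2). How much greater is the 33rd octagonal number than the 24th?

33·(3·33 − 2) = 3201 and 24·(3·24 − 2) = 1680.
Difference: 3201 − 1680 = 1521.

1521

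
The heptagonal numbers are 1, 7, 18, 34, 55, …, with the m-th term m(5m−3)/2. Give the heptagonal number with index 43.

43·(5·43 − 3)/2 = 43·212/2 = 43·106 = 4558.

4558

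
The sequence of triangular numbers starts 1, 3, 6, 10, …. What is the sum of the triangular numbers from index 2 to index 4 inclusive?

Σ i(i+1)/2 = (Σi² + Σi) / 2 over i = 2..4.
Σi = 10 − 1 = 9 and Σi² = 30 − 1 = 29.
(1·29 + 1·9) / 2 = 38/2 = 19.

19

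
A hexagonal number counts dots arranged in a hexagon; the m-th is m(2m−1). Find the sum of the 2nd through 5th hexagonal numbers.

Σ i(2i−1) = 2Σi² − Σi over i = 2..5.
Σi = 15 − 1 = 14 and Σi² = 55 − 1 = 54.
2·54 − 1·14 = 94.

94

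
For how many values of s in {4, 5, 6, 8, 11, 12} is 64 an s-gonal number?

s = 4: P(4, 8) = 64. ✓
s = 5: P(5, 6) = 51 and P(5, 7) = 70; 64 is not s-gonal.
s = 6: P(6, 5) = 45 and P(6, 6) = 66; 64 is not s-gonal.
s = 8: P(8, 4) = 40 and P(8, 5) = 65; 64 is not s-gonal.
s = 11: P(11, 4) = 58 and P(11, 5) = 95; 64 is not s-gonal.
s = 12: P(12, 4) = 64. ✓
Hits: s ∈ {4, 12} → 2.

2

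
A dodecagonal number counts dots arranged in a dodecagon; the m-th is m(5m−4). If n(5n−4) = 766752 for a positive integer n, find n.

Set n(5n−4) = 766752, giving 5n² − 4n − 766752 = 0.
The discriminant is 16 + 20·766752 = 15335056, and √15335056 = 3916.
So n = (4 + 3916) / 10 = 3920/10 = 392.

392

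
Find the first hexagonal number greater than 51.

66

Solve n(2n−1) > 51 for integer n.
The largest n with value ≤ 51 is 5 (since 45 ≤ 51 < 66), so the first above is n = 6, value 66.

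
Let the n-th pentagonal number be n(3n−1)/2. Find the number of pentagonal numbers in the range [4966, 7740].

The n-th pentagonal number is n(3n−1)/2.
Smallest index with value ≥ 4966: n = 58 (giving 5017).
Largest index with value ≤ 7740: n = 72 (giving 7740).
Indices 58 through 72: 15 terms.

15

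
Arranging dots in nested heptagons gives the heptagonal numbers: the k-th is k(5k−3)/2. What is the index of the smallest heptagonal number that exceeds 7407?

Solve n(5n−3)/2 > 7407 for integer n.
The largest n with value ≤ 7407 is 54 (since 7209 ≤ 7407 < 7480), so the first above is n = 55, value 7480.

55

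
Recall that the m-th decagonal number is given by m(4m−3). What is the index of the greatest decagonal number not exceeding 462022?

340

Solve n(4n−3) ≤ 462022 for integer n.
n = 340 gives 461380 ≤ 462022, while n = 341 gives 464101 > 462022; so the answer is index 340.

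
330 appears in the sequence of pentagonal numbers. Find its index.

15

Set n(3n−1)/2 = 330, giving 3n² − n − 660 = 0.
The discriminant is 1 + 24·330 = 7921, and √7921 = 89.
So n = (1 + 89) / 6 = 90/6 = 15.
Check: 15·(3·15 − 1)/2 = 330. ✓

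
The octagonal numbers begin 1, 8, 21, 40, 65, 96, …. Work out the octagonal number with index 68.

The 68th octagonal number is n(3n−2) with n = 68.
68·(3·68 − 2) = 68·202 = 13736.

13736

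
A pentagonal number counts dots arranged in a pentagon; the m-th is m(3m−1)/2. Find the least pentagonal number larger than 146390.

Solve n(3n−1)/2 > 146390 for integer n.
The largest n with value ≤ 146390 is 312 (since 145860 ≤ 146390 < 146797), so the first above is n = 313, value 146797.

146797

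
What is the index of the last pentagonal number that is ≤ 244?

Solve n(3n−1)/2 ≤ 244 for integer n.
n = 12 gives 210 ≤ 244, while n = 13 gives 247 > 244; so the answer is index 12.

12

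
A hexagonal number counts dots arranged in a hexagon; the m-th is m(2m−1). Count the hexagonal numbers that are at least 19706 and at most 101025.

The n-th hexagonal number is n(2n−1).
Smallest index with value ≥ 19706: n = 100 (giving 19900).
Largest index with value ≤ 101025: n = 225 (giving 101025).
Indices 100 through 225: 126 terms.

126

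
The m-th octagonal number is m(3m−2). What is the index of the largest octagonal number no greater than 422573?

375

Solve n(3n−2) ≤ 422573 for integer n.
n = 375 gives 421125 ≤ 422573, while n = 376 gives 423376 > 422573; so the answer is index 375.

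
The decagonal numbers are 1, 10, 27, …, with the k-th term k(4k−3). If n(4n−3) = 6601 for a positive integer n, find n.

41

Set n(4n−3) = 6601, giving 4n² − 3n − 6601 = 0.
The discriminant is 9 + 16·6601 = 105625, and √105625 = 325.
So n = (3 + 325) / 8 = 328/8 = 41.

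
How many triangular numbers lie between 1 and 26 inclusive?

6

The n-th triangular number is n(n+1)/2.
Smallest index with value ≥ 1: n = 1 (giving 1).
Largest index with value ≤ 26: n = 6 (giving 21).
Indices 1 through 6: 6 terms.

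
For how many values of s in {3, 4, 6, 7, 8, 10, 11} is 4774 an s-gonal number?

s = 3: P(3, 97) = 4753 and P(3, 98) = 4851; 4774 is not s-gonal.
s = 4: P(4, 69) = 4761 and P(4, 70) = 4900; 4774 is not s-gonal.
s = 6: P(6, 49) = 4753 and P(6, 50) = 4950; 4774 is not s-gonal.
s = 7: P(7, 44) = 4774. ✓
s = 8: P(8, 40) = 4720 and P(8, 41) = 4961; 4774 is not s-gonal.
s = 10: P(10, 34) = 4522 and P(10, 35) = 4795; 4774 is not s-gonal.
s = 11: P(11, 32) = 4496 and P(11, 33) = 4785; 4774 is not s-gonal.
Hits: s ∈ {7} → 1.

1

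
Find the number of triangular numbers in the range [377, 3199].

53

The n-th triangular number is n(n+1)/2.
Smallest index with value ≥ 377: n = 27 (giving 378).
Largest index with value ≤ 3199: n = 79 (giving 3160).
Indices 27 through 79: 53 terms.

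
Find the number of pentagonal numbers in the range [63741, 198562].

The n-th pentagonal number is n(3n−1)/2.
Smallest index with value ≥ 63741: n = 207 (giving 64170).
Largest index with value ≤ 198562: n = 364 (giving 198562).
Indices 207 through 364: 158 terms.

158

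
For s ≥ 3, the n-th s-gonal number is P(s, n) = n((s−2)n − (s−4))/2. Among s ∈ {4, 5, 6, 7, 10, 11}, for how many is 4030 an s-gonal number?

s = 4: P(4, 63) = 3969 and P(4, 64) = 4096; 4030 is not s-gonal.
s = 5: P(5, 52) = 4030. ✓
s = 6: P(6, 45) = 4005 and P(6, 46) = 4186; 4030 is not s-gonal.
s = 7: P(7, 40) = 3940 and P(7, 41) = 4141; 4030 is not s-gonal.
s = 10: P(10, 32) = 4000 and P(10, 33) = 4257; 4030 is not s-gonal.
s = 11: P(11, 30) = 3945 and P(11, 31) = 4216; 4030 is not s-gonal.
Hits: s ∈ {5} → 1.

1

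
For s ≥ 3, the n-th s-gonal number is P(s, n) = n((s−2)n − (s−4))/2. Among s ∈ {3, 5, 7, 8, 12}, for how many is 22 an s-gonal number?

s = 3: P(3, 6) = 21 and P(3, 7) = 28; 22 is not s-gonal.
s = 5: P(5, 4) = 22. ✓
s = 7: P(7, 3) = 18 and P(7, 4) = 34; 22 is not s-gonal.
s = 8: P(8, 3) = 21 and P(8, 4) = 40; 22 is not s-gonal.
s = 12: P(12, 2) = 12 and P(12, 3) = 33; 22 is not s-gonal.
Hits: s ∈ {5} → 1.

1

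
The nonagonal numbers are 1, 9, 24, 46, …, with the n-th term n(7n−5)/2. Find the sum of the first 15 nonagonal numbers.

4040

Σ i(7i−5)/2 = (7Σi² − 5Σi) / 2 over i = 1..15.
Σi = 120 and Σi² = 1240.
(7·1240 − 5·120) / 2 = 8080/2 = 4040.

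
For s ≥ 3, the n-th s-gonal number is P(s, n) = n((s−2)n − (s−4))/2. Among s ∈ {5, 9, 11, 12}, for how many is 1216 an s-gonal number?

s = 5: P(5, 28) = 1162 and P(5, 29) = 1247; 1216 is not s-gonal.
s = 9: P(9, 19) = 1216. ✓
s = 11: P(11, 16) = 1096 and P(11, 17) = 1241; 1216 is not s-gonal.
s = 12: P(12, 16) = 1216. ✓
Hits: s ∈ {9, 12} → 2.

2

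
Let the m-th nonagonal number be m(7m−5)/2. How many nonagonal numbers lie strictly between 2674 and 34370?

71

The n-th nonagonal number is n(7n−5)/2.
Smallest index with value > 2674: n = 29 (giving 2871).
Largest index with value < 34370: n = 99 (giving 34056).
Indices 29 through 99: 71 terms.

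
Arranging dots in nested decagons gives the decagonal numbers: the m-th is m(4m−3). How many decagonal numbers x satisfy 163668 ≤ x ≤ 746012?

The n-th decagonal number is n(4n−3).
Smallest index with value ≥ 163668: n = 203 (giving 164227).
Largest index with value ≤ 746012: n = 432 (giving 745200).
Indices 203 through 432: 230 terms.

230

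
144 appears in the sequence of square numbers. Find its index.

12

We need n² = 144, so n = √144 = 12.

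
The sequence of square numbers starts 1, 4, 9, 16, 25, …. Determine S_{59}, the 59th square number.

The 59th square number is n² with n = 59.
59² = 3481.

3481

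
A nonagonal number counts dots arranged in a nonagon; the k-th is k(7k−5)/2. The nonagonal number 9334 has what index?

52

Set n(7n−5)/2 = 9334, giving 7n² − 5n − 18668 = 0.
So n = (5 + 723) / 14 = 728/14 = 52.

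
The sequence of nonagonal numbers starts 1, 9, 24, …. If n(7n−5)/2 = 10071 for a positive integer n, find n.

Set n(7n−5)/2 = 10071, giving 7n² − 5n − 20142 = 0.
The discriminant is 25 + 56·10071 = 564001, and √564001 = 751.
So n = (5 + 751) / 14 = 756/14 = 54.

54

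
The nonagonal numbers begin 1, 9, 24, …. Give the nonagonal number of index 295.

The 295th nonagonal number is n(7n−5)/2 with n = 295.
295·(7·295 − 5)/2 = 295·2060/2 = 295·1030 = 303850.

303850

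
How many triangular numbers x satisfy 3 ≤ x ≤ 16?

4

The n-th triangular number is n(n+1)/2.
Smallest index with value ≥ 3: n = 2 (giving 3).
Largest index with value ≤ 16: n = 5 (giving 15).
Indices 2 through 5: 4 terms.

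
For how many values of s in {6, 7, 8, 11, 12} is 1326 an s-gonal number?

s = 6: P(6, 26) = 1326. ✓
s = 7: P(7, 23) = 1288 and P(7, 24) = 1404; 1326 is not s-gonal.
s = 8: P(8, 21) = 1281 and P(8, 22) = 1408; 1326 is not s-gonal.
s = 11: P(11, 17) = 1241 and P(11, 18) = 1395; 1326 is not s-gonal.
s = 12: P(12, 16) = 1216 and P(12, 17) = 1377; 1326 is not s-gonal.
Hits: s ∈ {6} → 1.

1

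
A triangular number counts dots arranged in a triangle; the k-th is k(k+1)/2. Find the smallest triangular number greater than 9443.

9453

Solve n(n+1)/2 > 9443 for integer n.
The largest n with value ≤ 9443 is 136 (since 9316 ≤ 9443 < 9453), so the first above is n = 137, value 9453.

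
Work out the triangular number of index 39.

The 39th triangular number is n(n+1)/2 with n = 39.
39·40/2 = 1560/2 = 780.

780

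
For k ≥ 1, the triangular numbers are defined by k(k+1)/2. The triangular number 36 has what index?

Set n(n+1)/2 = 36, giving n² + n − 72 = 0.
The discriminant is 1 + 8·36 = 289, and √289 = 17.
So n = (-1 + 17) / 2 = 16/2 = 8.

8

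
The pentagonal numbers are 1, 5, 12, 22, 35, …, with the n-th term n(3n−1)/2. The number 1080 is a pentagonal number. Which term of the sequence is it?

Set n(3n−1)/2 = 1080, giving 3n² − n − 2160 = 0.
The discriminant is 1 + 24·1080 = 25921, and √25921 = 161.
So n = (1 + 161) / 6 = 162/6 = 27.
Check: 27·(3·27 − 1)/2 = 1080. ✓

27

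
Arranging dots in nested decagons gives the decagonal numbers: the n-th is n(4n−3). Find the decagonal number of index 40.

The 40th decagonal number is n(4n−3) with n = 40.
40·(4·40 − 3) = 40·157 = 6280.

6280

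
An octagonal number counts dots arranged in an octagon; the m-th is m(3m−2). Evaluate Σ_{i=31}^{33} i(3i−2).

Σ i(3i−2) = 3Σi² − 2Σi over i = 31..33.
Σi = 561 − 465 = 96 and Σi² = 12529 − 9455 = 3074.
3·3074 − 2·96 = 9030.

9030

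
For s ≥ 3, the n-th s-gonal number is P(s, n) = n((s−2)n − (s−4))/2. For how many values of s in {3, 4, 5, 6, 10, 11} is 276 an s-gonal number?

2

s = 3: P(3, 23) = 276. ✓
s = 4: P(4, 16) = 256 and P(4, 17) = 289; 276 is not s-gonal.
s = 5: P(5, 13) = 247 and P(5, 14) = 287; 276 is not s-gonal.
s = 6: P(6, 12) = 276. ✓
s = 10: P(10, 8) = 232 and P(10, 9) = 297; 276 is not s-gonal.
s = 11: P(11, 8) = 260 and P(11, 9) = 333; 276 is not s-gonal.
Hits: s ∈ {3, 6} → 2.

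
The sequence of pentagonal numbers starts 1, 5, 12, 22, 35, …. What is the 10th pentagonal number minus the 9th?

Consecutive pentagonal numbers differ by 3n − 2: here 3·10 − 2 = 28.

28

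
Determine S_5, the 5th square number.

25

The 5th square number is n² with n = 5.
5² = 25.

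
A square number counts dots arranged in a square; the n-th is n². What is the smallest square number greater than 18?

Solve n² > 18 for integer n.
The largest n with value ≤ 18 is 4 (since 16 ≤ 18 < 25), so the first above is n = 5, value 25.

25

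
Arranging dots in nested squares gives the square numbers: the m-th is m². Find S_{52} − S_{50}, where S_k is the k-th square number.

204

52² = 2704 and 50² = 2500.
Difference: 2704 − 2500 = 204.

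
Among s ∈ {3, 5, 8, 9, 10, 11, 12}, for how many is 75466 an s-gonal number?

s = 3: P(3, 388) = 75466. ✓
s = 5: P(5, 224) = 75152 and P(5, 225) = 75825; 75466 is not s-gonal.
s = 8: P(8, 158) = 74576 and P(8, 159) = 75525; 75466 is not s-gonal.
s = 9: P(9, 147) = 75264 and P(9, 148) = 76294; 75466 is not s-gonal.
s = 10: P(10, 137) = 74665 and P(10, 138) = 75762; 75466 is not s-gonal.
s = 11: P(11, 129) = 74433 and P(11, 130) = 75595; 75466 is not s-gonal.
s = 12: P(12, 123) = 75153 and P(12, 124) = 76384; 75466 is not s-gonal.
Hits: s ∈ {3} → 1.

1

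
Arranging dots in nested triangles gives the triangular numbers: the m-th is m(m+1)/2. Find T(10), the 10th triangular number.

55

10·11/2 = 110/2 = 55.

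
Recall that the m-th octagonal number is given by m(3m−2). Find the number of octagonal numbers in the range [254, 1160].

11

The n-th octagonal number is n(3n−2).
Smallest index with value ≥ 254: n = 10 (giving 280).
Largest index with value ≤ 1160: n = 20 (giving 1160).
Indices 10 through 20: 11 terms.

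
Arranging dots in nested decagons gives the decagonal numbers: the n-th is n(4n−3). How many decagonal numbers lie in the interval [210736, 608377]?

The n-th decagonal number is n(4n−3).
Smallest index with value ≥ 210736: n = 230 (giving 210910).
Largest index with value ≤ 608377: n = 390 (giving 607230).
Indices 230 through 390: 161 terms.

161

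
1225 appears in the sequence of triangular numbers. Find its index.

Set n(n+1)/2 = 1225, giving n² + n − 2450 = 0.
So n = (-1 + 99) / 2 = 98/2 = 49.

49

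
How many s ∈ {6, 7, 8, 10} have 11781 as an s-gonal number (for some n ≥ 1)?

s = 6: P(6, 77) = 11781. ✓
s = 7: P(7, 68) = 11458 and P(7, 69) = 11799; 11781 is not s-gonal.
s = 8: P(8, 63) = 11781. ✓
s = 10: P(10, 54) = 11502 and P(10, 55) = 11935; 11781 is not s-gonal.
Hits: s ∈ {6, 8} → 2.

2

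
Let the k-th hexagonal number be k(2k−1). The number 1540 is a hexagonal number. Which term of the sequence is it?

Set n(2n−1) = 1540, giving 2n² − n − 1540 = 0.
The discriminant is 1 + 8·1540 = 12321, and √12321 = 111.
So n = (1 + 111) / 4 = 112/4 = 28.

28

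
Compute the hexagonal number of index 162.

The 162nd hexagonal number is n(2n−1) with n = 162.
162·(2·162 − 1) = 162·323 = 52326.

52326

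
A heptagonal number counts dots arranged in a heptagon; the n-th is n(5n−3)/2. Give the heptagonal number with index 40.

3940

The 40th heptagonal number is n(5n−3)/2 with n = 40.
40·(5·40 − 3)/2 = 40·197/2 = 3940.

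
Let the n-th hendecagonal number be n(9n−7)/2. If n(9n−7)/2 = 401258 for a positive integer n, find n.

299

Set n(9n−7)/2 = 401258, giving 9n² − 7n − 802516 = 0.
The discriminant is 49 + 72·401258 = 28890625, and √28890625 = 5375.
So n = (7 + 5375) / 18 = 5382/18 = 299.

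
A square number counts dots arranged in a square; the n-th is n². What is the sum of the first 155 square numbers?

1253330

Σ_{i=1}^{155} i² = 155·156·311/6 = 1253330.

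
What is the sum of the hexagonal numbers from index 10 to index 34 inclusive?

Σ i(2i−1) = 2Σi² − Σi over i = 10..34.
Σi = 595 − 45 = 550 and Σi² = 13685 − 285 = 13400.
2·13400 − 1·550 = 26250.

26250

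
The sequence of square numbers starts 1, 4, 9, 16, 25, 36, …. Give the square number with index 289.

The 289th square number is n² with n = 289.
289² = 83521.

83521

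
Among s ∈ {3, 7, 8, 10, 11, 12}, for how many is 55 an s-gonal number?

s = 3: P(3, 10) = 55. ✓
s = 7: P(7, 5) = 55. ✓
s = 8: P(8, 4) = 40 and P(8, 5) = 65; 55 is not s-gonal.
s = 10: P(10, 4) = 52 and P(10, 5) = 85; 55 is not s-gonal.
s = 11: P(11, 3) = 30 and P(11, 4) = 58; 55 is not s-gonal.
s = 12: P(12, 3) = 33 and P(12, 4) = 64; 55 is not s-gonal.
Hits: s ∈ {3, 7} → 2.

2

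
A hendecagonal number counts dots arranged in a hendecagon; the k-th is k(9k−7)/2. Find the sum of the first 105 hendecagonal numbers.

1741845

Σ i(9i−7)/2 = (9Σi² − 7Σi) / 2 over i = 1..105.
Σi = 5565 and Σi² = 391405.
(9·391405 − 7·5565) / 2 = 3483690/2 = 1741845.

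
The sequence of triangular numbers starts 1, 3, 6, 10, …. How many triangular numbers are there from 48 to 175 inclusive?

9

The n-th triangular number is n(n+1)/2.
Smallest index with value ≥ 48: n = 10 (giving 55).
Largest index with value ≤ 175: n = 18 (giving 171).
Indices 10 through 18: 9 terms.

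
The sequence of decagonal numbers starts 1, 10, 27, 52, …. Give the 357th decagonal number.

508725

The 357th decagonal number is n(4n−3) with n = 357.
357·(4·357 − 3) = 357·1425 = 508725.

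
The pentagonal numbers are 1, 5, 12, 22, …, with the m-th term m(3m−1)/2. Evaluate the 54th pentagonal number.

4347

54·(3·54 − 1)/2 = 54·161/2 = 4347.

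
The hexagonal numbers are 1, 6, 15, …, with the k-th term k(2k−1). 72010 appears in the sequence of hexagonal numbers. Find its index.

190

Set n(2n−1) = 72010, giving 2n² − n − 72010 = 0.
The discriminant is 1 + 8·72010 = 576081, and √576081 = 759.
So n = (1 + 759) / 4 = 760/4 = 190.
Check: 190·(2·190 − 1) = 72010. ✓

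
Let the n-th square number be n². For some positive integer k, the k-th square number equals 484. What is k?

We need n² = 484, so n = √484 = 22.

22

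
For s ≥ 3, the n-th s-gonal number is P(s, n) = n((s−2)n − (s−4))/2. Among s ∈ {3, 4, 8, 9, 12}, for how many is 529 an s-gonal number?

s = 3: P(3, 32) = 528 and P(3, 33) = 561; 529 is not s-gonal.
s = 4: P(4, 23) = 529. ✓
s = 8: P(8, 13) = 481 and P(8, 14) = 560; 529 is not s-gonal.
s = 9: P(9, 12) = 474 and P(9, 13) = 559; 529 is not s-gonal.
s = 12: P(12, 10) = 460 and P(12, 11) = 561; 529 is not s-gonal.
Hits: s ∈ {4} → 1.

1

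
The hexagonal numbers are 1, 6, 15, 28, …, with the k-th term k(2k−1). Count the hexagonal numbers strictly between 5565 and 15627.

35

The n-th hexagonal number is n(2n−1).
Smallest index with value > 5565: n = 54 (giving 5778).
Largest index with value < 15627: n = 88 (giving 15400).
Indices 54 through 88: 35 terms.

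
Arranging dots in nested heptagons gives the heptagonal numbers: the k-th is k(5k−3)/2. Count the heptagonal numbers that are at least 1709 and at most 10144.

The n-th heptagonal number is n(5n−3)/2.
Smallest index with value ≥ 1709: n = 27 (giving 1782).
Largest index with value ≤ 10144: n = 64 (giving 10144).
Indices 27 through 64: 38 terms.

38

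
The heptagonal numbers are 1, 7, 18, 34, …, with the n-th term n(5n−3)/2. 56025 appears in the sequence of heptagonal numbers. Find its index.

150

Set n(5n−3)/2 = 56025, giving 5n² − 3n − 112050 = 0.
The discriminant is 9 + 40·56025 = 2241009, and √2241009 = 1497.
So n = (3 + 1497) / 10 = 1500/10 = 150.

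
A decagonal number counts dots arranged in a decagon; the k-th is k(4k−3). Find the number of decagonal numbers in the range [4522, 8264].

The n-th decagonal number is n(4n−3).
Smallest index with value ≥ 4522: n = 34 (giving 4522).
Largest index with value ≤ 8264: n = 45 (giving 7965).
Indices 34 through 45: 12 terms.

12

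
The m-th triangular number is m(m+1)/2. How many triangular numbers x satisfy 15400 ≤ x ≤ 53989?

The n-th triangular number is n(n+1)/2.
Smallest index with value ≥ 15400: n = 175 (giving 15400).
Largest index with value ≤ 53989: n = 328 (giving 53956).
Indices 175 through 328: 154 terms.

154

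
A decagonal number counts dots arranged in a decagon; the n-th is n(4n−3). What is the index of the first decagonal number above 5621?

Solve n(4n−3) > 5621 for integer n.
The largest n with value ≤ 5621 is 37 (since 5365 ≤ 5621 < 5662), so the first above is n = 38, value 5662.

38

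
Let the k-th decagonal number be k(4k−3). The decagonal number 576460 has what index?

Set n(4n−3) = 576460, giving 4n² − 3n − 576460 = 0.
So n = (3 + 3037) / 8 = 3040/8 = 380.
Check: 380·(4·380 − 3) = 576460. ✓

380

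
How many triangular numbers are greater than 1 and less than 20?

4

The n-th triangular number is n(n+1)/2.
Smallest index with value > 1: n = 2 (giving 3).
Largest index with value < 20: n = 5 (giving 15).
Indices 2 through 5: 4 terms.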